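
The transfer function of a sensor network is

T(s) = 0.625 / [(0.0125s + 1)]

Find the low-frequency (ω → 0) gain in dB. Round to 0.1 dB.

T(0) = 0.625 · 1 / 1 = 0.625
20 log₁₀(0.625) ≈ -4.08 dB

-4.1 dB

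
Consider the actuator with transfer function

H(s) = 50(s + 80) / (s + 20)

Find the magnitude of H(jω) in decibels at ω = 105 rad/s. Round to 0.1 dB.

35.8 dB

At s = jω = j105:
zero (s+80): 80 + j105 → |·| = √(80²+105²) = √17425 ≈ 132, ∠ = arctan(105/80) ≈ 52.70°
pole (s+20): 20 + j105 → |·| = √(20²+105²) = √11425 ≈ 106.89, ∠ = arctan(105/20) ≈ 79.22°
|H| = 50 · 132 / 106.89 ≈ 61.746
Gain = 20 log₁₀(61.746) ≈ 35.81 dB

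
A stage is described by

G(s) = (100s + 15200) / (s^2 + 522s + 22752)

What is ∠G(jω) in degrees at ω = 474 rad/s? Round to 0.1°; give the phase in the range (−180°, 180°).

-57.0°

Substitute s = j474:
Numerator: 100(j474) + 15200 = 15200 + j47400
Denominator: (j474)^2 + 522(j474) + 22752 = -201924 + j247428
|N| = √(15200² + 47400²) ≈ 49778, ∠N ≈ 72.22°
|D| = √(201924² + 247428²) ≈ 3.1936e+05, ∠D ≈ 129.22°
∠G = 72.22° − 129.22° = -57.00°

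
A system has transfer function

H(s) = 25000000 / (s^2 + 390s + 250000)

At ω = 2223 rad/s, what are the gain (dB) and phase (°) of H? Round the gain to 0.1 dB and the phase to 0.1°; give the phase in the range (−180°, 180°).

At s = jω = j2223:
quadratic: (j2223)² + 390·j2223 + 250000 = -4691729 + j866970 → |·| ≈ 4.7712e+06, ∠ ≈ 169.53°
|H| = 25000000 / 4.7712e+06 ≈ 5.2398
Gain = 20 log₁₀(5.2398) ≈ 14.39 dB
∠H = 0.00° − 169.53° = -169.53°

14.4 dB, -169.5°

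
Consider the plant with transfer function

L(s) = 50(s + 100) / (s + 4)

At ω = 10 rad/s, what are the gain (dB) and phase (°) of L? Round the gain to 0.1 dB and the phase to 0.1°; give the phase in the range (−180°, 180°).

At s = jω = j10:
zero (s+100): 100 + j10 → |·| = √(100²+10²) = √10100 ≈ 100.5, ∠ = arctan(10/100) ≈ 5.71°
pole (s+4): 4 + j10 → |·| = √(4²+10²) = √116 ≈ 10.77, ∠ = arctan(10/4) ≈ 68.20°
|L| = 50 · 100.5 / 10.77 ≈ 466.57
Gain = 20 log₁₀(466.57) ≈ 53.38 dB
∠L = 5.71° − 68.20° = -62.49°

53.4 dB, -62.5°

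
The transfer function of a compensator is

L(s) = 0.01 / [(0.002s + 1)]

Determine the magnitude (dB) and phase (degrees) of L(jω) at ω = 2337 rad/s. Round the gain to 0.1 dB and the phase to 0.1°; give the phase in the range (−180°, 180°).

-53.6 dB, -77.9°

At ω = 2337 rad/s:
pole (1 + j2337·0.002) = 1 + j4.674 → |·| ≈ 4.7798, ∠ ≈ 77.92°
|L| = 0.01 · 1 / (4.7798) ≈ 0.0020921
Gain = 20 log₁₀(0.0020921) ≈ -53.59 dB
∠L = (0°) − (77.92°) = -77.92°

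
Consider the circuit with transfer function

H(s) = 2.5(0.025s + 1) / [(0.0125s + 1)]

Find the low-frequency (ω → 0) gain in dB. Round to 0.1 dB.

H(0) = 2.5 · 1 / 1 = 2.5
20 log₁₀(2.5) ≈ 7.96 dB

8.0 dB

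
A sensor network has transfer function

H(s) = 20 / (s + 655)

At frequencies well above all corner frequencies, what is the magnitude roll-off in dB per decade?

-20 dB/decade

Each pole contributes −20 dB/decade at high frequency; each zero contributes +20 dB/decade.
Net: 0 zero(s) − 1 pole(s) → -20 dB/decade.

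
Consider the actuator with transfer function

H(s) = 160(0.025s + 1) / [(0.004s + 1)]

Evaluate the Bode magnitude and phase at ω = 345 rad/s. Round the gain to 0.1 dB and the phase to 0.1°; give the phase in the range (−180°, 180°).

At ω = 345 rad/s:
zero (1 + j345·0.025) = 1 + j8.625 → |·| ≈ 8.6828, ∠ ≈ 83.39°
pole (1 + j345·0.004) = 1 + j1.38 → |·| ≈ 1.7042, ∠ ≈ 54.07°
|H| = 160 · 8.6828 / (1.7042) ≈ 815.19
Gain = 20 log₁₀(815.19) ≈ 58.23 dB
∠H = (83.39°) − (54.07°) = 29.32°

58.2 dB, 29.3°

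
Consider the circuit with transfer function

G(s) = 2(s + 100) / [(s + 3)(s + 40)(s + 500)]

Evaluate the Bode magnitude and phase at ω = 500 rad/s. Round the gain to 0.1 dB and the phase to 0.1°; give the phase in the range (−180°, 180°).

-104.8 dB, -141.4°

At s = jω = j500:
zero (s+100): 100 + j500 → |·| = √(100²+500²) = √260000 ≈ 509.9, ∠ = arctan(500/100) ≈ 78.69°
pole (s+3): 3 + j500 → |·| = √(3²+500²) = √250009 ≈ 500.01, ∠ = arctan(500/3) ≈ 89.66°
pole (s+40): 40 + j500 → |·| = √(40²+500²) = √251600 ≈ 501.6, ∠ = arctan(500/40) ≈ 85.43°
pole (s+500): 500 + j500 → |·| = √(500²+500²) = √500000 ≈ 707.11, ∠ = arctan(500/500) ≈ 45.00°
|G| = 2 · 509.9 / 1.7735e+08 ≈ 5.7502e-06
Gain = 20 log₁₀(5.7502e-06) ≈ -104.81 dB
∠G = 78.69° − 220.09° = -141.40°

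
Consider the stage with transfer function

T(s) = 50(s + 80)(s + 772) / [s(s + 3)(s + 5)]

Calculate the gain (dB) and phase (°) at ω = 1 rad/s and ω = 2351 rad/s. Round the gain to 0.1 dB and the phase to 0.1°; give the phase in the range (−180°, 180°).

At s = jω = j1:
zero (s+80): 80 + j1 → |·| = √(80²+1²) = √6401 ≈ 80.006, ∠ = arctan(1/80) ≈ 0.72°
zero (s+772): 772 + j1 → |·| = √(772²+1²) = √595985 ≈ 772, ∠ = arctan(1/772) ≈ 0.07°
pole (s+3): 3 + j1 → |·| = √(3²+1²) = √10 ≈ 3.1623, ∠ = arctan(1/3) ≈ 18.43°
pole (s+5): 5 + j1 → |·| = √(5²+1²) = √26 ≈ 5.099, ∠ = arctan(1/5) ≈ 11.31°
pole at origin: |s| = 1, ∠ = 90.00° (in denominator)
|T| = 50 · 61765 / 16.125 ≈ 1.9152e+05
Gain = 20 log₁₀(1.9152e+05) ≈ 105.64 dB
∠T = 0.79° − 119.74° = -118.95°

At s = jω = j2351:
zero (s+80): 80 + j2351 → |·| = √(80²+2351²) = √5533601 ≈ 2352.4, ∠ = arctan(2351/80) ≈ 88.05°
zero (s+772): 772 + j2351 → |·| = √(772²+2351²) = √6123185 ≈ 2474.5, ∠ = arctan(2351/772) ≈ 71.82°
pole (s+3): 3 + j2351 → |·| = √(3²+2351²) = √5527210 ≈ 2351, ∠ = arctan(2351/3) ≈ 89.93°
pole (s+5): 5 + j2351 → |·| = √(5²+2351²) = √5527226 ≈ 2351, ∠ = arctan(2351/5) ≈ 89.88°
pole at origin: |s| = 2351, ∠ = 90.00° (in denominator)
|T| = 50 · 5.821e+06 / 1.2994e+10 ≈ 0.022399
Gain = 20 log₁₀(0.022399) ≈ -33.00 dB
∠T = 159.87° − 269.81° = -109.94°

ω = 1: 105.6 dB, -119.0°; ω = 2351: -33.0 dB, -109.9°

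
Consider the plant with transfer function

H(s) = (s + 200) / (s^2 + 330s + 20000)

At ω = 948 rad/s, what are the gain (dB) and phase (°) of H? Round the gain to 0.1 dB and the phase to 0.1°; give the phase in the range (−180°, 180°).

Substitute s = j948:
Numerator: (j948) + 200 = 200 + j948
Denominator: (j948)^2 + 330(j948) + 20000 = -878704 + j312840
|N| = √(200² + 948²) ≈ 968.87, ∠N ≈ 78.09°
|D| = √(878704² + 312840²) ≈ 9.3273e+05, ∠D ≈ 160.40°
|H| = 968.87 / 9.3273e+05 ≈ 0.0010387
Gain = 20 log₁₀(0.0010387) ≈ -59.67 dB
∠H = 78.09° − 160.40° = -82.31°

-59.7 dB, -82.3°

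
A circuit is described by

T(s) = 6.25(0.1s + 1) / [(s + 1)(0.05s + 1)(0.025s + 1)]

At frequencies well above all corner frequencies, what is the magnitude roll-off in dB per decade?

Each pole contributes −20 dB/decade at high frequency; each zero contributes +20 dB/decade.
Net: 1 zero(s) − 3 pole(s) → -40 dB/decade.

-40 dB/decade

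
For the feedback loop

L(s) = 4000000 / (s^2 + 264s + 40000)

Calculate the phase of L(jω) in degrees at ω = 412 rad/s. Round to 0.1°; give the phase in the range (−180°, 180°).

-140.0°

At s = jω = j412:
quadratic: (j412)² + 264·j412 + 40000 = -129744 + j108768 → |·| ≈ 1.693e+05, ∠ ≈ 140.03°
∠L = 0.00° − 140.03° = -140.03°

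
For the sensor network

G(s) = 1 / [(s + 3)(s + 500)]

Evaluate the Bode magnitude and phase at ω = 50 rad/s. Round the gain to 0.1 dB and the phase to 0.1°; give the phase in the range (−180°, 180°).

At s = jω = j50:
pole (s+3): 3 + j50 → |·| = √(3²+50²) = √2509 ≈ 50.09, ∠ = arctan(50/3) ≈ 86.57°
pole (s+500): 500 + j50 → |·| = √(500²+50²) = √252500 ≈ 502.49, ∠ = arctan(50/500) ≈ 5.71°
|G| = 1 / 25170 ≈ 3.973e-05
Gain = 20 log₁₀(3.973e-05) ≈ -88.02 dB
∠G = 0.00° − 92.28° = -92.28°

-88.0 dB, -92.3°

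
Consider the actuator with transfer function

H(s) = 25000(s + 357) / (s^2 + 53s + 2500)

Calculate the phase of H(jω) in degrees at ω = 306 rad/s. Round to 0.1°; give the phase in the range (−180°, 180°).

At s = jω = j306:
zero (s+357): 357 + j306 → |·| = √(357²+306²) = √221085 ≈ 470.2, ∠ = arctan(306/357) ≈ 40.60°
quadratic: (j306)² + 53·j306 + 2500 = -91136 + j16218 → |·| ≈ 92568, ∠ ≈ 169.91°
∠H = 40.60° − 169.91° = -129.31°

-129.3°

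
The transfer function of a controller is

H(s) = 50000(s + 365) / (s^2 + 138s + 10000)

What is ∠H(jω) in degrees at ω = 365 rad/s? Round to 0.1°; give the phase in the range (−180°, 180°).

At s = jω = j365:
zero (s+365): 365 + j365 → |·| = √(365²+365²) = √266450 ≈ 516.19, ∠ = arctan(365/365) ≈ 45.00°
quadratic: (j365)² + 138·j365 + 10000 = -123225 + j50370 → |·| ≈ 1.3312e+05, ∠ ≈ 157.77°
∠H = 45.00° − 157.77° = -112.77°

-112.8°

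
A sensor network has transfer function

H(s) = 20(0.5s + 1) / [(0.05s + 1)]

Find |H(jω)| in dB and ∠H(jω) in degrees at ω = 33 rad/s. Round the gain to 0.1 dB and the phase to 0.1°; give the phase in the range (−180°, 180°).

44.7 dB, 27.8°

At ω = 33 rad/s:
zero (1 + j33·0.5) = 1 + j16.5 → |·| ≈ 16.53, ∠ ≈ 86.53°
pole (1 + j33·0.05) = 1 + j1.65 → |·| ≈ 1.9294, ∠ ≈ 58.78°
|H| = 20 · 16.53 / (1.9294) ≈ 171.35
Gain = 20 log₁₀(171.35) ≈ 44.68 dB
∠H = (86.53°) − (58.78°) = 27.75°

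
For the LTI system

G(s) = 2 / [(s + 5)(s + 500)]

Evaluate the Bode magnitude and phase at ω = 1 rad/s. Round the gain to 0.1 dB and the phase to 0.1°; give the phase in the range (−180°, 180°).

-62.1 dB, -11.4°

At s = jω = j1:
pole (s+5): 5 + j1 → |·| = √(5²+1²) = √26 ≈ 5.099, ∠ = arctan(1/5) ≈ 11.31°
pole (s+500): 500 + j1 → |·| = √(500²+1²) = √250001 ≈ 500, ∠ = arctan(1/500) ≈ 0.11°
|G| = 2 / 2549.5 ≈ 0.00078447
Gain = 20 log₁₀(0.00078447) ≈ -62.11 dB
∠G = 0.00° − 11.42° = -11.42°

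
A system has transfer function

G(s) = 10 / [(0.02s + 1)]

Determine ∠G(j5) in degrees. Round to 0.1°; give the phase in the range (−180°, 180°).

At ω = 5 rad/s:
pole (1 + j5·0.02) = 1 + j0.1 → |·| ≈ 1.005, ∠ ≈ 5.71°
∠G = (0°) − (5.71°) = -5.71°

-5.7°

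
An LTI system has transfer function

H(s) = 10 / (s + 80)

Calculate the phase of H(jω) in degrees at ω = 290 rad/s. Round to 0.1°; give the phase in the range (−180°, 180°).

Substitute s = j290:
Numerator: 10 = 10 + j0
Denominator: (j290) + 80 = 80 + j290
|N| = √(10² + 0²) ≈ 10, ∠N ≈ 0.00°
|D| = √(80² + 290²) ≈ 300.83, ∠D ≈ 74.58°
∠H = 0.00° − 74.58° = -74.58°

-74.6°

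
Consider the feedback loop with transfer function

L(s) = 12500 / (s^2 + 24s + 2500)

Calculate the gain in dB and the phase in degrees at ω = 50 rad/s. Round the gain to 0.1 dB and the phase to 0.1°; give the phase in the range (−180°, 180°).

20.4 dB, -90.0°

At s = jω = j50:
quadratic: (j50)² + 24·j50 + 2500 = 0 + j1200 → |·| ≈ 1200, ∠ ≈ 90.00°
|L| = 12500 / 1200 ≈ 10.417
Gain = 20 log₁₀(10.417) ≈ 20.35 dB
∠L = 0.00° − 90.00° = -90.00°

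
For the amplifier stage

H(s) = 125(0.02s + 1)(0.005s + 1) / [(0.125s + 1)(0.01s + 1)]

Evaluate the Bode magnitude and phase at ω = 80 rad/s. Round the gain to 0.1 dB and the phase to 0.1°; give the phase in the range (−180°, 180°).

25.9 dB, -43.2°

At ω = 80 rad/s:
zero (1 + j80·0.02) = 1 + j1.6 → |·| ≈ 1.8868, ∠ ≈ 57.99°
zero (1 + j80·0.005) = 1 + j0.4 → |·| ≈ 1.077, ∠ ≈ 21.80°
pole (1 + j80·0.125) = 1 + j10 → |·| ≈ 10.05, ∠ ≈ 84.29°
pole (1 + j80·0.01) = 1 + j0.8 → |·| ≈ 1.2806, ∠ ≈ 38.66°
|H| = 125 · 1.8868 · 1.077 / (10.05 · 1.2806) ≈ 19.737
Gain = 20 log₁₀(19.737) ≈ 25.91 dB
∠H = (57.99° + 21.80°) − (84.29° + 38.66°) = -43.16°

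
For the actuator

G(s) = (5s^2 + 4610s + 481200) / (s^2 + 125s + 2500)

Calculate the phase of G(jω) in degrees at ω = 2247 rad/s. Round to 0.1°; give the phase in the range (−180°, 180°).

Substitute s = j2247:
Numerator: 5(j2247)^2 + 4610(j2247) + 481200 = -24763845 + j10358670
Denominator: (j2247)^2 + 125(j2247) + 2500 = -5046509 + j280875
|N| = √(24763845² + 10358670²) ≈ 2.6843e+07, ∠N ≈ 157.30°
|D| = √(5046509² + 280875²) ≈ 5.0543e+06, ∠D ≈ 176.81°
∠G = 157.30° − 176.81° = -19.51°

-19.5°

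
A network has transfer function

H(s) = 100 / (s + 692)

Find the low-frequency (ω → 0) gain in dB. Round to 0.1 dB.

H(0) = 100 / (692) ≈ 0.14451
20 log₁₀(0.14451) ≈ -16.80 dB

-16.8 dB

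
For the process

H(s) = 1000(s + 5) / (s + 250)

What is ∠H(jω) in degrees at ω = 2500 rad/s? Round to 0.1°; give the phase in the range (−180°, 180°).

5.6°

At s = jω = j2500:
zero (s+5): 5 + j2500 → |·| = √(5²+2500²) = √6250025 ≈ 2500, ∠ = arctan(2500/5) ≈ 89.89°
pole (s+250): 250 + j2500 → |·| = √(250²+2500²) = √6312500 ≈ 2512.5, ∠ = arctan(2500/250) ≈ 84.29°
∠H = 89.89° − 84.29° = 5.60°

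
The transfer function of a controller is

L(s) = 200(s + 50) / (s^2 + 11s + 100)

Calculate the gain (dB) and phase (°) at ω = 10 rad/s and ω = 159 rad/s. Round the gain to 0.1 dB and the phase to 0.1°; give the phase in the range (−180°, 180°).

At s = jω = j10:
zero (s+50): 50 + j10 → |·| = √(50²+10²) = √2600 ≈ 50.99, ∠ = arctan(10/50) ≈ 11.31°
quadratic: (j10)² + 11·j10 + 100 = 0 + j110 → |·| ≈ 110, ∠ ≈ 90.00°
|L| = 200 · 50.99 / 110 ≈ 92.709
Gain = 20 log₁₀(92.709) ≈ 39.34 dB
∠L = 11.31° − 90.00° = -78.69°

At s = jω = j159:
zero (s+50): 50 + j159 → |·| = √(50²+159²) = √27781 ≈ 166.68, ∠ = arctan(159/50) ≈ 72.54°
quadratic: (j159)² + 11·j159 + 100 = -25181 + j1749 → |·| ≈ 25242, ∠ ≈ 176.03°
|L| = 200 · 166.68 / 25242 ≈ 1.3207
Gain = 20 log₁₀(1.3207) ≈ 2.42 dB
∠L = 72.54° − 176.03° = -103.49°

ω = 10: 39.3 dB, -78.7°; ω = 159: 2.4 dB, -103.5°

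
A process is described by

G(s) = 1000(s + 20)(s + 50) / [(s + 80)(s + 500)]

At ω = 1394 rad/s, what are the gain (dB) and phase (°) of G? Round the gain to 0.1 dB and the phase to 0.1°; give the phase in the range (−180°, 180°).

At s = jω = j1394:
zero (s+20): 20 + j1394 → |·| = √(20²+1394²) = √1943636 ≈ 1394.1, ∠ = arctan(1394/20) ≈ 89.18°
zero (s+50): 50 + j1394 → |·| = √(50²+1394²) = √1945736 ≈ 1394.9, ∠ = arctan(1394/50) ≈ 87.95°
pole (s+80): 80 + j1394 → |·| = √(80²+1394²) = √1949636 ≈ 1396.3, ∠ = arctan(1394/80) ≈ 86.72°
pole (s+500): 500 + j1394 → |·| = √(500²+1394²) = √2193236 ≈ 1481, ∠ = arctan(1394/500) ≈ 70.27°
|G| = 1000 · 1.9446e+06 / 2.0679e+06 ≈ 940.37
Gain = 20 log₁₀(940.37) ≈ 59.47 dB
∠G = 177.13° − 156.99° = 20.14°

59.5 dB, 20.1°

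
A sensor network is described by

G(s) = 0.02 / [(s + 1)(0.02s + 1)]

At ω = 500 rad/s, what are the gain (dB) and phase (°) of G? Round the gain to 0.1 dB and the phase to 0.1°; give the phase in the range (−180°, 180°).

-108.0 dB, -174.2°

At ω = 500 rad/s:
pole (1 + j500·1) = 1 + j500 → |·| ≈ 500, ∠ ≈ 89.89°
pole (1 + j500·0.02) = 1 + j10 → |·| ≈ 10.05, ∠ ≈ 84.29°
|G| = 0.02 · 1 / (500 · 10.05) ≈ 3.9801e-06
Gain = 20 log₁₀(3.9801e-06) ≈ -108.00 dB
∠G = (0°) − (89.89° + 84.29°) = -174.18°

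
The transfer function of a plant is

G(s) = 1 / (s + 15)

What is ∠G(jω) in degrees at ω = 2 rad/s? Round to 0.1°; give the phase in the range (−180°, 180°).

Substitute s = j2:
Numerator: 1 = 1 + j0
Denominator: (j2) + 15 = 15 + j2
|N| = √(1² + 0²) ≈ 1, ∠N ≈ 0.00°
|D| = √(15² + 2²) ≈ 15.133, ∠D ≈ 7.59°
∠G = 0.00° − 7.59° = -7.59°

-7.6°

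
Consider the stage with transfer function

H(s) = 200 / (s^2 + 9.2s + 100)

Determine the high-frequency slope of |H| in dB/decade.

-40 dB/decade

Each pole contributes −20 dB/decade at high frequency; each zero contributes +20 dB/decade.
Net: 0 zero(s) − 2 pole(s) → -40 dB/decade.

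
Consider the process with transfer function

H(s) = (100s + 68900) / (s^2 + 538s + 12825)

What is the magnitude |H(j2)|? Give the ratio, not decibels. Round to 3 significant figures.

Substitute s = j2:
Numerator: 100(j2) + 68900 = 68900 + j200
Denominator: (j2)^2 + 538(j2) + 12825 = 12821 + j1076
|N| = √(68900² + 200²) ≈ 68900, ∠N ≈ 0.17°
|D| = √(12821² + 1076²) ≈ 12866, ∠D ≈ 4.80°
|H| = 68900 / 12866 ≈ 5.3552

5.36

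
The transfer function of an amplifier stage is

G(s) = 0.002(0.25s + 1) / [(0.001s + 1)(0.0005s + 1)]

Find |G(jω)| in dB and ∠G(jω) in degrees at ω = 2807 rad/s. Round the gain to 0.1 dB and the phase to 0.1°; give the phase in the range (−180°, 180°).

At ω = 2807 rad/s:
zero (1 + j2807·0.25) = 1 + j701.75 → |·| ≈ 701.75, ∠ ≈ 89.92°
pole (1 + j2807·0.001) = 1 + j2.807 → |·| ≈ 2.9798, ∠ ≈ 70.39°
pole (1 + j2807·0.0005) = 1 + j1.4035 → |·| ≈ 1.7233, ∠ ≈ 54.53°
|G| = 0.002 · 701.75 / (2.9798 · 1.7233) ≈ 0.27332
Gain = 20 log₁₀(0.27332) ≈ -11.27 dB
∠G = (89.92°) − (70.39° + 54.53°) = -35.00°

-11.3 dB, -35.0°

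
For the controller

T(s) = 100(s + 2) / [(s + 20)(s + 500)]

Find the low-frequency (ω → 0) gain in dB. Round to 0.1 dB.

T(0) = 100·2 / (20·500) = 0.02
20 log₁₀(0.02) ≈ -33.98 dB

-34.0 dB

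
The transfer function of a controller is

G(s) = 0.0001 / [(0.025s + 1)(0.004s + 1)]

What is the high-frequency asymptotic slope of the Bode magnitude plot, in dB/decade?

-40 dB/decade

Each pole contributes −20 dB/decade at high frequency; each zero contributes +20 dB/decade.
Net: 0 zero(s) − 2 pole(s) → -40 dB/decade.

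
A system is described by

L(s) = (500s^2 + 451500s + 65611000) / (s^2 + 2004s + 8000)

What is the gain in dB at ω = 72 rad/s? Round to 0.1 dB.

Substitute s = j72:
Numerator: 500(j72)^2 + 451500(j72) + 65611000 = 63019000 + j32508000
Denominator: (j72)^2 + 2004(j72) + 8000 = 2816 + j144288
|N| = √(63019000² + 32508000²) ≈ 7.091e+07, ∠N ≈ 27.29°
|D| = √(2816² + 144288²) ≈ 1.4432e+05, ∠D ≈ 88.88°
|L| = 7.091e+07 / 1.4432e+05 ≈ 491.34
Gain = 20 log₁₀(491.34) ≈ 53.83 dB

53.8 dB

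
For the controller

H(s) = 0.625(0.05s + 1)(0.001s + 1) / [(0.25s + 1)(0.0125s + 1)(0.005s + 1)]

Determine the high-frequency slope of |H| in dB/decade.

-20 dB/decade

Each pole contributes −20 dB/decade at high frequency; each zero contributes +20 dB/decade.
Net: 2 zero(s) − 3 pole(s) → -20 dB/decade.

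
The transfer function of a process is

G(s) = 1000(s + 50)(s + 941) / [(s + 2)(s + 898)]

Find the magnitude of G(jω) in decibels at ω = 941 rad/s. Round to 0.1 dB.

At s = jω = j941:
zero (s+50): 50 + j941 → |·| = √(50²+941²) = √887981 ≈ 942.33, ∠ = arctan(941/50) ≈ 86.96°
zero (s+941): 941 + j941 → |·| = √(941²+941²) = √1770962 ≈ 1330.8, ∠ = arctan(941/941) ≈ 45.00°
pole (s+2): 2 + j941 → |·| = √(2²+941²) = √885485 ≈ 941, ∠ = arctan(941/2) ≈ 89.88°
pole (s+898): 898 + j941 → |·| = √(898²+941²) = √1691885 ≈ 1300.7, ∠ = arctan(941/898) ≈ 46.34°
|G| = 1000 · 1.2541e+06 / 1.224e+06 ≈ 1024.6
Gain = 20 log₁₀(1024.6) ≈ 60.21 dB

60.2 dB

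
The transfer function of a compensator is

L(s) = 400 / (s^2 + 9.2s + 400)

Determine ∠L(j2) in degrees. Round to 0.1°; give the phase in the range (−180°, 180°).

At s = jω = j2:
quadratic: (j2)² + 9.2·j2 + 400 = 396 + j18.4 → |·| ≈ 396.43, ∠ ≈ 2.66°
∠L = 0.00° − 2.66° = -2.66°

-2.7°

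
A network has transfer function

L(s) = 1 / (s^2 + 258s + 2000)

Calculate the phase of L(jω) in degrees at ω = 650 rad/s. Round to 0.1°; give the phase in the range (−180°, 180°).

-158.3°

Substitute s = j650:
Numerator: 1 = 1 + j0
Denominator: (j650)^2 + 258(j650) + 2000 = -420500 + j167700
|N| = √(1² + 0²) ≈ 1, ∠N ≈ 0.00°
|D| = √(420500² + 167700²) ≈ 4.5271e+05, ∠D ≈ 158.26°
∠L = 0.00° − 158.26° = -158.26°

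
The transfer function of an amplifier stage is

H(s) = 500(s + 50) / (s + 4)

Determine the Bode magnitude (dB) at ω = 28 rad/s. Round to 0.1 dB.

At s = jω = j28:
zero (s+50): 50 + j28 → |·| = √(50²+28²) = √3284 ≈ 57.306, ∠ = arctan(28/50) ≈ 29.25°
pole (s+4): 4 + j28 → |·| = √(4²+28²) = √800 ≈ 28.284, ∠ = arctan(28/4) ≈ 81.87°
|H| = 500 · 57.306 / 28.284 ≈ 1013
Gain = 20 log₁₀(1013) ≈ 60.11 dB

60.1 dB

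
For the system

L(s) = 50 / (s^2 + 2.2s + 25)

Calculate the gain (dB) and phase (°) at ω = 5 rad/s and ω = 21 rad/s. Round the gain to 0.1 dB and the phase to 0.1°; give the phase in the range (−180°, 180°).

At s = jω = j5:
quadratic: (j5)² + 2.2·j5 + 25 = 0 + j11 → |·| ≈ 11, ∠ ≈ 90.00°
|L| = 50 / 11 ≈ 4.5455
Gain = 20 log₁₀(4.5455) ≈ 13.15 dB
∠L = 0.00° − 90.00° = -90.00°

At s = jω = j21:
quadratic: (j21)² + 2.2·j21 + 25 = -416 + j46.2 → |·| ≈ 418.56, ∠ ≈ 173.66°
|L| = 50 / 418.56 ≈ 0.11946
Gain = 20 log₁₀(0.11946) ≈ -18.46 dB
∠L = 0.00° − 173.66° = -173.66°

ω = 5: 13.2 dB, -90.0°; ω = 21: -18.5 dB, -173.7°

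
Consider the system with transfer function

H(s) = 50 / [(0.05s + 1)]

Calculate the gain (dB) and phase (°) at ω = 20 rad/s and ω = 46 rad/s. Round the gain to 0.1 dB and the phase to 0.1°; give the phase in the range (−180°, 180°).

At ω = 20 rad/s:
pole (1 + j20·0.05) = 1 + j1 → |·| ≈ 1.4142, ∠ ≈ 45.00°
|H| = 50 · 1 / (1.4142) ≈ 35.356
Gain = 20 log₁₀(35.356) ≈ 30.97 dB
∠H = (0°) − (45.00°) = -45.00°

At ω = 46 rad/s:
pole (1 + j46·0.05) = 1 + j2.3 → |·| ≈ 2.508, ∠ ≈ 66.50°
|H| = 50 · 1 / (2.508) ≈ 19.936
Gain = 20 log₁₀(19.936) ≈ 25.99 dB
∠H = (0°) − (66.50°) = -66.50°

ω = 20: 31.0 dB, -45.0°; ω = 46: 26.0 dB, -66.5°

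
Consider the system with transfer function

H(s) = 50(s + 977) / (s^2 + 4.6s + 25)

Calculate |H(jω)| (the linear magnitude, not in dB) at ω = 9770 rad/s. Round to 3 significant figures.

0.00514

At s = jω = j9770:
zero (s+977): 977 + j9770 → |·| = √(977²+9770²) = √96407429 ≈ 9818.7, ∠ = arctan(9770/977) ≈ 84.29°
quadratic: (j9770)² + 4.6·j9770 + 25 = -95452875 + j44942 → |·| ≈ 9.5453e+07, ∠ ≈ 179.97°
|H| = 50 · 9818.7 / 9.5453e+07 ≈ 0.0051432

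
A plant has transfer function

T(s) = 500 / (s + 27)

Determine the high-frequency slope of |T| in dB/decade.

-20 dB/decade

Each pole contributes −20 dB/decade at high frequency; each zero contributes +20 dB/decade.
Net: 0 zero(s) − 1 pole(s) → -20 dB/decade.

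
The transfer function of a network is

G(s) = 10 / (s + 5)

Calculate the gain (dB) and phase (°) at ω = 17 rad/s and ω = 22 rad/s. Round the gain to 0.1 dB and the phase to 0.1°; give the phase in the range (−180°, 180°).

Substitute s = j17:
Numerator: 10 = 10 + j0
Denominator: (j17) + 5 = 5 + j17
|N| = √(10² + 0²) ≈ 10, ∠N ≈ 0.00°
|D| = √(5² + 17²) ≈ 17.72, ∠D ≈ 73.61°
|G| = 10 / 17.72 ≈ 0.56433
Gain = 20 log₁₀(0.56433) ≈ -4.97 dB
∠G = 0.00° − 73.61° = -73.61°

Substitute s = j22:
Numerator: 10 = 10 + j0
Denominator: (j22) + 5 = 5 + j22
|N| = √(10² + 0²) ≈ 10, ∠N ≈ 0.00°
|D| = √(5² + 22²) ≈ 22.561, ∠D ≈ 77.20°
|G| = 10 / 22.561 ≈ 0.44324
Gain = 20 log₁₀(0.44324) ≈ -7.07 dB
∠G = 0.00° − 77.20° = -77.20°

ω = 17: -5.0 dB, -73.6°; ω = 22: -7.1 dB, -77.2°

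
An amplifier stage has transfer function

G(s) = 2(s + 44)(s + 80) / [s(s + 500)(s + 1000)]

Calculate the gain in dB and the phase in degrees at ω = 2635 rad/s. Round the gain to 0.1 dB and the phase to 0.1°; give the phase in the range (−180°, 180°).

At s = jω = j2635:
zero (s+44): 44 + j2635 → |·| = √(44²+2635²) = √6945161 ≈ 2635.4, ∠ = arctan(2635/44) ≈ 89.04°
zero (s+80): 80 + j2635 → |·| = √(80²+2635²) = √6949625 ≈ 2636.2, ∠ = arctan(2635/80) ≈ 88.26°
pole (s+500): 500 + j2635 → |·| = √(500²+2635²) = √7193225 ≈ 2682, ∠ = arctan(2635/500) ≈ 79.26°
pole (s+1000): 1000 + j2635 → |·| = √(1000²+2635²) = √7943225 ≈ 2818.4, ∠ = arctan(2635/1000) ≈ 69.22°
pole at origin: |s| = 2635, ∠ = 90.00° (in denominator)
|G| = 2 · 6.9474e+06 / 1.9918e+10 ≈ 0.0006976
Gain = 20 log₁₀(0.0006976) ≈ -63.13 dB
∠G = 177.30° − 238.48° = -61.18°

-63.1 dB, -61.2°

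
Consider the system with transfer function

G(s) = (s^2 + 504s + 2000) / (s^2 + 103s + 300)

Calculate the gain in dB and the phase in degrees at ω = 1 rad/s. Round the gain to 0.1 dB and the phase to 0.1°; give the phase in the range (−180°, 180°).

Substitute s = j1:
Numerator: (j1)^2 + 504(j1) + 2000 = 1999 + j504
Denominator: (j1)^2 + 103(j1) + 300 = 299 + j103
|N| = √(1999² + 504²) ≈ 2061.6, ∠N ≈ 14.15°
|D| = √(299² + 103²) ≈ 316.24, ∠D ≈ 19.01°
|G| = 2061.6 / 316.24 ≈ 6.5191
Gain = 20 log₁₀(6.5191) ≈ 16.28 dB
∠G = 14.15° − 19.01° = -4.86°

16.3 dB, -4.9°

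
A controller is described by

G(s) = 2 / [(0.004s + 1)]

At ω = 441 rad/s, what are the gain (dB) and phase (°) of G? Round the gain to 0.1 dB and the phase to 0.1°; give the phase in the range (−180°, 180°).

At ω = 441 rad/s:
pole (1 + j441·0.004) = 1 + j1.764 → |·| ≈ 2.0277, ∠ ≈ 60.45°
|G| = 2 · 1 / (2.0277) ≈ 0.98634
Gain = 20 log₁₀(0.98634) ≈ -0.12 dB
∠G = (0°) − (60.45°) = -60.45°

-0.1 dB, -60.5°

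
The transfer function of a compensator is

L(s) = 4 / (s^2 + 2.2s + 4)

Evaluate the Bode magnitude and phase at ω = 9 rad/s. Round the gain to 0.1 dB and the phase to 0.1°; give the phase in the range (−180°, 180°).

-26.0 dB, -165.6°

At s = jω = j9:
quadratic: (j9)² + 2.2·j9 + 4 = -77 + j19.8 → |·| ≈ 79.505, ∠ ≈ 165.58°
|L| = 4 / 79.505 ≈ 0.050311
Gain = 20 log₁₀(0.050311) ≈ -25.97 dB
∠L = 0.00° − 165.58° = -165.58°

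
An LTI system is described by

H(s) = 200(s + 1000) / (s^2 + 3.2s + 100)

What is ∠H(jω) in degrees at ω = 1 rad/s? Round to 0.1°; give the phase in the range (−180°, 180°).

At s = jω = j1:
zero (s+1000): 1000 + j1 → |·| = √(1000²+1²) = √1000001 ≈ 1000, ∠ = arctan(1/1000) ≈ 0.06°
quadratic: (j1)² + 3.2·j1 + 100 = 99 + j3.2 → |·| ≈ 99.052, ∠ ≈ 1.85°
∠H = 0.06° − 1.85° = -1.79°

-1.8°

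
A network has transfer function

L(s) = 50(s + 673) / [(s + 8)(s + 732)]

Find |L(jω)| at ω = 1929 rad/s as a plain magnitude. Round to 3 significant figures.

0.0257

At s = jω = j1929:
zero (s+673): 673 + j1929 → |·| = √(673²+1929²) = √4173970 ≈ 2043, ∠ = arctan(1929/673) ≈ 70.77°
pole (s+8): 8 + j1929 → |·| = √(8²+1929²) = √3721105 ≈ 1929, ∠ = arctan(1929/8) ≈ 89.76°
pole (s+732): 732 + j1929 → |·| = √(732²+1929²) = √4256865 ≈ 2063.2, ∠ = arctan(1929/732) ≈ 69.22°
|L| = 50 · 2043 / 3.9799e+06 ≈ 0.025666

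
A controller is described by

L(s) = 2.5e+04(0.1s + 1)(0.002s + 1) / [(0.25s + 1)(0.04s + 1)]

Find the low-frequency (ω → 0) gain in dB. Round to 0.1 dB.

88.0 dB

L(0) = 2.5e+04 · 1 / 1 = 25000
20 log₁₀(25000) ≈ 87.96 dB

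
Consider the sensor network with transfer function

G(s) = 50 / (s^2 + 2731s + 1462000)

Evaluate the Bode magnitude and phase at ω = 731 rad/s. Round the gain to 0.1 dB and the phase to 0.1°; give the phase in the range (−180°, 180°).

Substitute s = j731:
Numerator: 50 = 50 + j0
Denominator: (j731)^2 + 2731(j731) + 1462000 = 927639 + j1996361
|N| = √(50² + 0²) ≈ 50, ∠N ≈ 0.00°
|D| = √(927639² + 1996361²) ≈ 2.2014e+06, ∠D ≈ 65.08°
|G| = 50 / 2.2014e+06 ≈ 2.2713e-05
Gain = 20 log₁₀(2.2713e-05) ≈ -92.87 dB
∠G = 0.00° − 65.08° = -65.08°

-92.9 dB, -65.1°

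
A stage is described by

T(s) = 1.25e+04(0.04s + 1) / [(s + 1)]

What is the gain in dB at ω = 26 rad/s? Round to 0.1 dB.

56.8 dB

At ω = 26 rad/s:
zero (1 + j26·0.04) = 1 + j1.04 → |·| ≈ 1.4428, ∠ ≈ 46.12°
pole (1 + j26·1) = 1 + j26 → |·| ≈ 26.019, ∠ ≈ 87.80°
|T| = 1.25e+04 · 1.4428 / (26.019) ≈ 693.15
Gain = 20 log₁₀(693.15) ≈ 56.82 dB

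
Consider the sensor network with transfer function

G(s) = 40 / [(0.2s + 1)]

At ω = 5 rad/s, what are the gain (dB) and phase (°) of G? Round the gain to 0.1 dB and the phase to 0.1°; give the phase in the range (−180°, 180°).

At ω = 5 rad/s:
pole (1 + j5·0.2) = 1 + j1 → |·| ≈ 1.4142, ∠ ≈ 45.00°
|G| = 40 · 1 / (1.4142) ≈ 28.285
Gain = 20 log₁₀(28.285) ≈ 29.03 dB
∠G = (0°) − (45.00°) = -45.00°

29.0 dB, -45.0°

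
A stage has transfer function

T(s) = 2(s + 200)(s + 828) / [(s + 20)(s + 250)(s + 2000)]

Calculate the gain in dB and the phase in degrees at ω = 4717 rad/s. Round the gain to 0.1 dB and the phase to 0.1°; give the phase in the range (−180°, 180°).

At s = jω = j4717:
zero (s+200): 200 + j4717 → |·| = √(200²+4717²) = √22290089 ≈ 4721.2, ∠ = arctan(4717/200) ≈ 87.57°
zero (s+828): 828 + j4717 → |·| = √(828²+4717²) = √22935673 ≈ 4789.1, ∠ = arctan(4717/828) ≈ 80.04°
pole (s+20): 20 + j4717 → |·| = √(20²+4717²) = √22250489 ≈ 4717, ∠ = arctan(4717/20) ≈ 89.76°
pole (s+250): 250 + j4717 → |·| = √(250²+4717²) = √22312589 ≈ 4723.6, ∠ = arctan(4717/250) ≈ 86.97°
pole (s+2000): 2000 + j4717 → |·| = √(2000²+4717²) = √26250089 ≈ 5123.5, ∠ = arctan(4717/2000) ≈ 67.02°
|T| = 2 · 2.261e+07 / 1.1416e+11 ≈ 0.00039611
Gain = 20 log₁₀(0.00039611) ≈ -68.04 dB
∠T = 167.61° − 243.75° = -76.14°

-68.0 dB, -76.1°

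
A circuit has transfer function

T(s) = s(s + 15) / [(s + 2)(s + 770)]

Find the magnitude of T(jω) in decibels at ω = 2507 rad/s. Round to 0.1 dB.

-0.4 dB

At s = jω = j2507:
zero (s+15): 15 + j2507 → |·| = √(15²+2507²) = √6285274 ≈ 2507, ∠ = arctan(2507/15) ≈ 89.66°
zero at origin: s = j2507 → |·| = 2507, ∠ = 90.00°
pole (s+2): 2 + j2507 → |·| = √(2²+2507²) = √6285053 ≈ 2507, ∠ = arctan(2507/2) ≈ 89.95°
pole (s+770): 770 + j2507 → |·| = √(770²+2507²) = √6877949 ≈ 2622.6, ∠ = arctan(2507/770) ≈ 72.93°
|T| = 1 · 6.285e+06 / 6.5749e+06 ≈ 0.95591
Gain = 20 log₁₀(0.95591) ≈ -0.39 dB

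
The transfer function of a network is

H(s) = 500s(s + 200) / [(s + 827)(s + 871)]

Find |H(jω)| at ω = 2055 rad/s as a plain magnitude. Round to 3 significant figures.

429

At s = jω = j2055:
zero (s+200): 200 + j2055 → |·| = √(200²+2055²) = √4263025 ≈ 2064.7, ∠ = arctan(2055/200) ≈ 84.44°
zero at origin: s = j2055 → |·| = 2055, ∠ = 90.00°
pole (s+827): 827 + j2055 → |·| = √(827²+2055²) = √4906954 ≈ 2215.2, ∠ = arctan(2055/827) ≈ 68.08°
pole (s+871): 871 + j2055 → |·| = √(871²+2055²) = √4981666 ≈ 2232, ∠ = arctan(2055/871) ≈ 67.03°
|H| = 500 · 4.243e+06 / 4.9443e+06 ≈ 429.08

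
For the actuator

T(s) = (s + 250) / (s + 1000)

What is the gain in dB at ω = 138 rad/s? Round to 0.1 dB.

-11.0 dB

Substitute s = j138:
Numerator: (j138) + 250 = 250 + j138
Denominator: (j138) + 1000 = 1000 + j138
|N| = √(250² + 138²) ≈ 285.56, ∠N ≈ 28.90°
|D| = √(1000² + 138²) ≈ 1009.5, ∠D ≈ 7.86°
|T| = 285.56 / 1009.5 ≈ 0.28287
Gain = 20 log₁₀(0.28287) ≈ -10.97 dB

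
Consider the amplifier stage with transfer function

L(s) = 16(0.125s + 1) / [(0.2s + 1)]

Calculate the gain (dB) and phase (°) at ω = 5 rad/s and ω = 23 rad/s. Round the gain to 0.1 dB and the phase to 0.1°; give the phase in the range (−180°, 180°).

ω = 5: 22.5 dB, -13.0°; ω = 23: 20.3 dB, -6.9°

At ω = 5 rad/s:
zero (1 + j5·0.125) = 1 + j0.625 → |·| ≈ 1.1792, ∠ ≈ 32.01°
pole (1 + j5·0.2) = 1 + j1 → |·| ≈ 1.4142, ∠ ≈ 45.00°
|L| = 16 · 1.1792 / (1.4142) ≈ 13.341
Gain = 20 log₁₀(13.341) ≈ 22.50 dB
∠L = (32.01°) − (45.00°) = -12.99°

At ω = 23 rad/s:
zero (1 + j23·0.125) = 1 + j2.875 → |·| ≈ 3.0439, ∠ ≈ 70.82°
pole (1 + j23·0.2) = 1 + j4.6 → |·| ≈ 4.7074, ∠ ≈ 77.74°
|L| = 16 · 3.0439 / (4.7074) ≈ 10.346
Gain = 20 log₁₀(10.346) ≈ 20.30 dB
∠L = (70.82°) − (77.74°) = -6.92°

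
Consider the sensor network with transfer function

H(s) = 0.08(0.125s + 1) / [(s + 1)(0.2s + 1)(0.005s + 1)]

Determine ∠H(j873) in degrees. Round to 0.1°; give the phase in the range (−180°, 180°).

-167.2°

At ω = 873 rad/s:
zero (1 + j873·0.125) = 1 + j109.125 → |·| ≈ 109.13, ∠ ≈ 89.47°
pole (1 + j873·1) = 1 + j873 → |·| ≈ 873, ∠ ≈ 89.93°
pole (1 + j873·0.2) = 1 + j174.6 → |·| ≈ 174.6, ∠ ≈ 89.67°
pole (1 + j873·0.005) = 1 + j4.365 → |·| ≈ 4.4781, ∠ ≈ 77.10°
∠H = (89.47°) − (89.93° + 89.67° + 77.10°) = -167.23°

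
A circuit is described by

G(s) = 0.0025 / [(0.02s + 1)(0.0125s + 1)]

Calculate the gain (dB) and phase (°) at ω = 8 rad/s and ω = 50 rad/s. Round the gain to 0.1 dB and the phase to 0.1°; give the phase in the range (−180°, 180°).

ω = 8: -52.2 dB, -14.8°; ω = 50: -56.5 dB, -77.0°

At ω = 8 rad/s:
pole (1 + j8·0.02) = 1 + j0.16 → |·| ≈ 1.0127, ∠ ≈ 9.09°
pole (1 + j8·0.0125) = 1 + j0.1 → |·| ≈ 1.005, ∠ ≈ 5.71°
|G| = 0.0025 · 1 / (1.0127 · 1.005) ≈ 0.0024564
Gain = 20 log₁₀(0.0024564) ≈ -52.19 dB
∠G = (0°) − (9.09° + 5.71°) = -14.80°

At ω = 50 rad/s:
pole (1 + j50·0.02) = 1 + j1 → |·| ≈ 1.4142, ∠ ≈ 45.00°
pole (1 + j50·0.0125) = 1 + j0.625 → |·| ≈ 1.1792, ∠ ≈ 32.01°
|G| = 0.0025 · 1 / (1.4142 · 1.1792) ≈ 0.0014991
Gain = 20 log₁₀(0.0014991) ≈ -56.48 dB
∠G = (0°) − (45.00° + 32.01°) = -77.01°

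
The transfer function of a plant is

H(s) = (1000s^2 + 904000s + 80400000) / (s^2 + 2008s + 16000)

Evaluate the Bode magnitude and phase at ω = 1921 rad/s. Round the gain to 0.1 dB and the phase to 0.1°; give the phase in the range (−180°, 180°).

57.5 dB, 20.7°

Substitute s = j1921:
Numerator: 1000(j1921)^2 + 904000(j1921) + 80400000 = -3609841000 + j1736584000
Denominator: (j1921)^2 + 2008(j1921) + 16000 = -3674241 + j3857368
|N| = √(3609841000² + 1736584000²) ≈ 4.0058e+09, ∠N ≈ 154.31°
|D| = √(3674241² + 3857368²) ≈ 5.3272e+06, ∠D ≈ 133.61°
|H| = 4.0058e+09 / 5.3272e+06 ≈ 751.95
Gain = 20 log₁₀(751.95) ≈ 57.52 dB
∠H = 154.31° − 133.61° = 20.70°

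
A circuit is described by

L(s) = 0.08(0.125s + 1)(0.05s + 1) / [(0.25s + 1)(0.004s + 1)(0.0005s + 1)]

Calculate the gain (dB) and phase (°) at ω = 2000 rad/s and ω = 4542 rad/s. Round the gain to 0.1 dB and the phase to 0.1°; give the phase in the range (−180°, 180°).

At ω = 2000 rad/s:
zero (1 + j2000·0.125) = 1 + j250 → |·| ≈ 250, ∠ ≈ 89.77°
zero (1 + j2000·0.05) = 1 + j100 → |·| ≈ 100, ∠ ≈ 89.43°
pole (1 + j2000·0.25) = 1 + j500 → |·| ≈ 500, ∠ ≈ 89.89°
pole (1 + j2000·0.004) = 1 + j8 → |·| ≈ 8.0623, ∠ ≈ 82.87°
pole (1 + j2000·0.0005) = 1 + j1 → |·| ≈ 1.4142, ∠ ≈ 45.00°
|L| = 0.08 · 250 · 100 / (500 · 8.0623 · 1.4142) ≈ 0.35082
Gain = 20 log₁₀(0.35082) ≈ -9.10 dB
∠L = (89.77° + 89.43°) − (89.89° + 82.87° + 45.00°) = -38.56°

At ω = 4542 rad/s:
zero (1 + j4542·0.125) = 1 + j567.75 → |·| ≈ 567.75, ∠ ≈ 89.90°
zero (1 + j4542·0.05) = 1 + j227.1 → |·| ≈ 227.1, ∠ ≈ 89.75°
pole (1 + j4542·0.25) = 1 + j1135.5 → |·| ≈ 1135.5, ∠ ≈ 89.95°
pole (1 + j4542·0.004) = 1 + j18.168 → |·| ≈ 18.196, ∠ ≈ 86.85°
pole (1 + j4542·0.0005) = 1 + j2.271 → |·| ≈ 2.4814, ∠ ≈ 66.23°
|L| = 0.08 · 567.75 · 227.1 / (1135.5 · 18.196 · 2.4814) ≈ 0.20119
Gain = 20 log₁₀(0.20119) ≈ -13.93 dB
∠L = (89.90° + 89.75°) − (89.95° + 86.85° + 66.23°) = -63.38°

ω = 2000: -9.1 dB, -38.6°; ω = 4542: -13.9 dB, -63.4°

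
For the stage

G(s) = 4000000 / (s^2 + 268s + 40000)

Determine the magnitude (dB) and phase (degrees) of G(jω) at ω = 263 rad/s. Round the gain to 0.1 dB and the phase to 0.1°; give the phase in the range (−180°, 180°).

At s = jω = j263:
quadratic: (j263)² + 268·j263 + 40000 = -29169 + j70484 → |·| ≈ 76281, ∠ ≈ 112.48°
|G| = 4000000 / 76281 ≈ 52.438
Gain = 20 log₁₀(52.438) ≈ 34.39 dB
∠G = 0.00° − 112.48° = -112.48°

34.4 dB, -112.5°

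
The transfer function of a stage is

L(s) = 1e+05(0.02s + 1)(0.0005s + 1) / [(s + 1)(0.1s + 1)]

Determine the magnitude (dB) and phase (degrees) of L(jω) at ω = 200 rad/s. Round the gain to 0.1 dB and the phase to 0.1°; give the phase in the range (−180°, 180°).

At ω = 200 rad/s:
zero (1 + j200·0.02) = 1 + j4 → |·| ≈ 4.1231, ∠ ≈ 75.96°
zero (1 + j200·0.0005) = 1 + j0.1 → |·| ≈ 1.005, ∠ ≈ 5.71°
pole (1 + j200·1) = 1 + j200 → |·| ≈ 200, ∠ ≈ 89.71°
pole (1 + j200·0.1) = 1 + j20 → |·| ≈ 20.025, ∠ ≈ 87.14°
|L| = 1e+05 · 4.1231 · 1.005 / (200 · 20.025) ≈ 103.46
Gain = 20 log₁₀(103.46) ≈ 40.30 dB
∠L = (75.96° + 5.71°) − (89.71° + 87.14°) = -95.18°

40.3 dB, -95.2°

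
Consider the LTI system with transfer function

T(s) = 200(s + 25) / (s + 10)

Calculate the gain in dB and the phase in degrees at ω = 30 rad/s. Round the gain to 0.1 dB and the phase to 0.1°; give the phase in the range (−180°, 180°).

At s = jω = j30:
zero (s+25): 25 + j30 → |·| = √(25²+30²) = √1525 ≈ 39.051, ∠ = arctan(30/25) ≈ 50.19°
pole (s+10): 10 + j30 → |·| = √(10²+30²) = √1000 ≈ 31.623, ∠ = arctan(30/10) ≈ 71.57°
|T| = 200 · 39.051 / 31.623 ≈ 246.98
Gain = 20 log₁₀(246.98) ≈ 47.85 dB
∠T = 50.19° − 71.57° = -21.38°

47.9 dB, -21.4°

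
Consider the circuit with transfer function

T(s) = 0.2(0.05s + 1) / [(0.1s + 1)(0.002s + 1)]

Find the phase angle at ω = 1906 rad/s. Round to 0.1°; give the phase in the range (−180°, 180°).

At ω = 1906 rad/s:
zero (1 + j1906·0.05) = 1 + j95.3 → |·| ≈ 95.305, ∠ ≈ 89.40°
pole (1 + j1906·0.1) = 1 + j190.6 → |·| ≈ 190.6, ∠ ≈ 89.70°
pole (1 + j1906·0.002) = 1 + j3.812 → |·| ≈ 3.941, ∠ ≈ 75.30°
∠T = (89.40°) − (89.70° + 75.30°) = -75.60°

-75.6°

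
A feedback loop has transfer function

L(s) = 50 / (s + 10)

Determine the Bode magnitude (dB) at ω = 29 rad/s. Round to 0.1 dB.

Substitute s = j29:
Numerator: 50 = 50 + j0
Denominator: (j29) + 10 = 10 + j29
|N| = √(50² + 0²) ≈ 50, ∠N ≈ 0.00°
|D| = √(10² + 29²) ≈ 30.676, ∠D ≈ 70.97°
|L| = 50 / 30.676 ≈ 1.6299
Gain = 20 log₁₀(1.6299) ≈ 4.24 dB

4.2 dB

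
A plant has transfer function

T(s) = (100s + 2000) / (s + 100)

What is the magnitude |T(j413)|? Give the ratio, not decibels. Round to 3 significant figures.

97.3

Substitute s = j413:
Numerator: 100(j413) + 2000 = 2000 + j41300
Denominator: (j413) + 100 = 100 + j413
|N| = √(2000² + 41300²) ≈ 41348, ∠N ≈ 87.23°
|D| = √(100² + 413²) ≈ 424.93, ∠D ≈ 76.39°
|T| = 41348 / 424.93 ≈ 97.305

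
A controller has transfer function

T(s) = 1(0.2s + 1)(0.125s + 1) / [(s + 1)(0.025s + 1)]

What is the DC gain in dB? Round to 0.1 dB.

0.0 dB

T(0) = 1 · 1 / 1 = 1
20 log₁₀(1) ≈ 0.00 dB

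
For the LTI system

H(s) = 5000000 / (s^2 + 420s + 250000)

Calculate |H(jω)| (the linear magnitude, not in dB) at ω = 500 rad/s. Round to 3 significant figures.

At s = jω = j500:
quadratic: (j500)² + 420·j500 + 250000 = 0 + j210000 → |·| ≈ 2.1e+05, ∠ ≈ 90.00°
|H| = 5000000 / 2.1e+05 ≈ 23.81

23.8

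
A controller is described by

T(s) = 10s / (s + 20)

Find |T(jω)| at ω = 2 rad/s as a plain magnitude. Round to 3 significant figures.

At s = jω = j2:
zero at origin: s = j2 → |·| = 2, ∠ = 90.00°
pole (s+20): 20 + j2 → |·| = √(20²+2²) = √404 ≈ 20.1, ∠ = arctan(2/20) ≈ 5.71°
|T| = 10 · 2 / 20.1 ≈ 0.99502

0.995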